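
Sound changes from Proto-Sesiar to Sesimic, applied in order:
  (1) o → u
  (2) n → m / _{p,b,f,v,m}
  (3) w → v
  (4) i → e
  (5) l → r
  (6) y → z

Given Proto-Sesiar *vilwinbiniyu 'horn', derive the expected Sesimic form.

vervembenezu

Sesimic: start from *vilwinbiniyu.
  rule 1: no change — vilwinbiniyu
  rule 2 (nasal place assimilation): vilwinbiniyu → vilwimbiniyu
  rule 3 (unconditioned shift): vilwimbiniyu → vilvimbiniyu
  rule 4 (vowel merger): vilvimbiniyu → velvembeneyu
  rule 5 (unconditioned shift): velvembeneyu → vervembeneyu
  rule 6 (unconditioned shift): vervembeneyu → vervembenezu
  ⇒ Sesimic vervembenezu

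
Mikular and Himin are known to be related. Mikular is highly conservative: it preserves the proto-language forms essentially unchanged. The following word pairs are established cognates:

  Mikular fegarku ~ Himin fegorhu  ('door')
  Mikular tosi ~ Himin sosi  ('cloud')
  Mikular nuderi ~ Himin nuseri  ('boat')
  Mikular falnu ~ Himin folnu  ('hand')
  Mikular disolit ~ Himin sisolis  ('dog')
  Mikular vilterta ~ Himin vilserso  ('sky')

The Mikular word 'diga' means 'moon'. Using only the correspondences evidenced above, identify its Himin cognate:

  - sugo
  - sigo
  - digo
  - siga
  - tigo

disolit ~ sisolis — Mikular d corresponds to Himin s word-initially before a front vowel.
vilterta ~ vilserso — Mikular a corresponds to Himin o word-finally.
Applying these to Mikular 'diga':
  diga → siga   (d→s word-initially before a front vowel)
  siga → sigo   (a→o word-finally)
So the Himin cognate is 'sigo'.

sigo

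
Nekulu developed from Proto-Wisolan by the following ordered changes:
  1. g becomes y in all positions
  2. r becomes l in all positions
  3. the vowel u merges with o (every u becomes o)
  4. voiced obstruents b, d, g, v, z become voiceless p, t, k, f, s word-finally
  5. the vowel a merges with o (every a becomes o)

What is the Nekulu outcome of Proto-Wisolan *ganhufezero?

Nekulu: *ganhufezero
  ganhufezero → yanhufezero   [unconditioned shift]
  yanhufezero → yanhufezelo   [unconditioned shift]
  yanhufezelo → yanhofezelo   [vowel merger]
  yanhofezelo (rule 4 does not apply)
  yanhofezelo → yonhofezelo   [vowel merger]
  giving Nekulu yonhofezelo.

yonhofezelo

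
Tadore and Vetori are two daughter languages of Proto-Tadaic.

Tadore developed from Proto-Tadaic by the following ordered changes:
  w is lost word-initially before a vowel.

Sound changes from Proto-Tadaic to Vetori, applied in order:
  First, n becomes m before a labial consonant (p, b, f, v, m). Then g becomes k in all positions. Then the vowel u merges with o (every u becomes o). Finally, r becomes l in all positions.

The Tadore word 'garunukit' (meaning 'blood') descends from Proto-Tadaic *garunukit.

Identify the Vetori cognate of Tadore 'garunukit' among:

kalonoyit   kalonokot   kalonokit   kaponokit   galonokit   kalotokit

kalonokit

Vetori: start from *garunukit.
  rule 1: no change — garunukit
  rule 2 (unconditioned shift): garunukit → karunukit
  rule 3 (vowel merger): karunukit → karonokit
  rule 4 (unconditioned shift): karonokit → kalonokit
  ⇒ Vetori kalonokit
Among the options, 'kalonokit' alone shows every Vetori change applied in order.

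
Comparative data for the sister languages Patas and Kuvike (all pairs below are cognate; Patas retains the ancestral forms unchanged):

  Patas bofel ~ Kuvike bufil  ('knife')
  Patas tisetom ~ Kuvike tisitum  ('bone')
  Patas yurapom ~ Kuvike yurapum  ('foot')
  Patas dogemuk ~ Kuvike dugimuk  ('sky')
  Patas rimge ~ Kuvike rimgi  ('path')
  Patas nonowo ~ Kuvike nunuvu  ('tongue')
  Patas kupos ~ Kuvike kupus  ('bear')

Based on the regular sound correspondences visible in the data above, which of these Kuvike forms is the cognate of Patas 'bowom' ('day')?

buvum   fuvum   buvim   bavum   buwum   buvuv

dogemuk ~ dugimuk, nonowo ~ nunuvu — Patas o corresponds to Kuvike u after a consonant, before a consonant other than r, m, n, p, b, f, v.
nonowo ~ nunuvu — Patas w corresponds to Kuvike v between vowels (before a back vowel).
tisetom ~ tisitum, yurapom ~ yurapum — Patas o corresponds to Kuvike u after a consonant, before a nasal.
Applying these to Patas 'bowom':
  bowom → buwom   (o→u after a consonant, before a consonant other than r, m, n, p, b, f, v)
  buwom → buvom   (w→v between vowels (before a back vowel))
  buvom → buvum   (o→u after a consonant, before a nasal)
So the Kuvike cognate is 'buvum'.

buvum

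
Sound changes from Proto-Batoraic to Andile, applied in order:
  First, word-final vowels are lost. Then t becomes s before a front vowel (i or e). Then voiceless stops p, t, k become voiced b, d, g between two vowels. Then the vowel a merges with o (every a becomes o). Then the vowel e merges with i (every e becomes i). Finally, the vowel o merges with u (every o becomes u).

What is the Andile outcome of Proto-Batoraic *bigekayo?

bigiguy

Andile: *bigekayo
  bigekayo → bigekay   [apocope]
  bigekay (rule 2 does not apply)
  bigekay → bigegay   [intervocalic voicing]
  bigegay → bigegoy   [vowel merger]
  bigegoy → bigigoy   [vowel merger]
  bigigoy → bigiguy   [vowel merger]
  giving Andile bigiguy.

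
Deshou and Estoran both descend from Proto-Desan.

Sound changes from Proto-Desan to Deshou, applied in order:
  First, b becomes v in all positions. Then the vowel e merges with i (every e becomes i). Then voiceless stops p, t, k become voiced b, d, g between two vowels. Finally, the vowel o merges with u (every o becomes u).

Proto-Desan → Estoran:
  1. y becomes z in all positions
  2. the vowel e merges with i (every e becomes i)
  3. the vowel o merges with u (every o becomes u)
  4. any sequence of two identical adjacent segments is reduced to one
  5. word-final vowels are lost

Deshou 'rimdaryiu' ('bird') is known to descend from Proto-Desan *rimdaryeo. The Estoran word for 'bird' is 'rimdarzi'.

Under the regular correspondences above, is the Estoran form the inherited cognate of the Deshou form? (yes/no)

Derive the expected Estoran reflex of *rimdaryeo:
Estoran: *rimdaryeo > rimdarzeo > rimdarzio > rimdarziu > rimdarzi  (by unconditioned shift, vowel merger, vowel merger, apocope)
Estoran 'rimdarzi' matches the regular reflex exactly, so the pair is cognate.

yes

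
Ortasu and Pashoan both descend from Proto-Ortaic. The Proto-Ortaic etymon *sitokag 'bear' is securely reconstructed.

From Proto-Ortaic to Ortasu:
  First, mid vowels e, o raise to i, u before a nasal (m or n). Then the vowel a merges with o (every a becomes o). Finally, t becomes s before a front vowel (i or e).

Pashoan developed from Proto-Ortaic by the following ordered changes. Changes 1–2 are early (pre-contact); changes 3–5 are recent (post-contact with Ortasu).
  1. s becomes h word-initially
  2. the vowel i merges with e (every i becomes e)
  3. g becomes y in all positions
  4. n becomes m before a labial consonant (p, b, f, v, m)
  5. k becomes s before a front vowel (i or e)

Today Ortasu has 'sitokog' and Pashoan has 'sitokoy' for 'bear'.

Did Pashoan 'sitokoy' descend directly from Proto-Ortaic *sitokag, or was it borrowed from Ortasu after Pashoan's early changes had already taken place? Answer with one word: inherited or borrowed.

borrowed

If inherited, *sitokag would pass through all of Pashoan's changes:
Pashoan: *sitokag > hitokag > hetokag > hetokay  (by debuccalisation, vowel merger, unconditioned shift)
If borrowed from Ortasu 'sitokog' after the early changes, it would undergo only the recent ones:
  rule 3 (unconditioned shift): sitokog → sitokoy
  rule 4 (nasal place assimilation): no change (sitokoy)
  rule 5 (palatalisation): no change (sitokoy)
  ⇒ as a loan: sitokoy
Pashoan 'sitokoy' matches the loan outcome 'sitokoy', not the inherited 'hetokay' — it skipped the early Pashoan changes, so it was borrowed from Ortasu.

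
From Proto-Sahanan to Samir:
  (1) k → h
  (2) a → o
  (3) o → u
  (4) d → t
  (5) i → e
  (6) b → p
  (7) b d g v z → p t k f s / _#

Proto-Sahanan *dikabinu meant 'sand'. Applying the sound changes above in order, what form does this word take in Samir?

Samir: *dikabinu > dihabinu > dihobinu > dihubinu > tihubinu > tehubenu > tehupenu  (by unconditioned shift, vowel merger, vowel merger, unconditioned shift, vowel merger, unconditioned shift)

tehupenu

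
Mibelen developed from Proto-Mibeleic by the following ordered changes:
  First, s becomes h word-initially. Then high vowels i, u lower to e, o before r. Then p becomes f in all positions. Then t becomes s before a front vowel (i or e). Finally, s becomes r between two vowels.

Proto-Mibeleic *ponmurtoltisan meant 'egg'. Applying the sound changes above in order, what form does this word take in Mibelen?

fonmortolsiran

Mibelen: *ponmurtoltisan > ponmortoltisan > fonmortoltisan > fonmortolsisan > fonmortolsiran  (by pre-rhotic lowering, unconditioned shift, palatalisation, rhotacism)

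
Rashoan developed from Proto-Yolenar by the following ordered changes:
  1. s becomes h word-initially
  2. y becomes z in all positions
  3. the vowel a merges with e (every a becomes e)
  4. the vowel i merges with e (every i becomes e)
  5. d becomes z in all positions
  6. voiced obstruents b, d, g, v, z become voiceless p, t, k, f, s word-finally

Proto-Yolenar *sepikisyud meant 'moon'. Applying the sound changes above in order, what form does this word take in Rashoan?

Rashoan: *sepikisyud
  sepikisyud → hepikisyud   [debuccalisation]
  hepikisyud → hepikiszud   [unconditioned shift]
  hepikiszud (rule 3 does not apply)
  hepikiszud → hepekeszud   [vowel merger]
  hepekeszud → hepekeszuz   [unconditioned shift]
  hepekeszuz → hepekeszus   [final devoicing]
  giving Rashoan hepekeszus.

hepekeszus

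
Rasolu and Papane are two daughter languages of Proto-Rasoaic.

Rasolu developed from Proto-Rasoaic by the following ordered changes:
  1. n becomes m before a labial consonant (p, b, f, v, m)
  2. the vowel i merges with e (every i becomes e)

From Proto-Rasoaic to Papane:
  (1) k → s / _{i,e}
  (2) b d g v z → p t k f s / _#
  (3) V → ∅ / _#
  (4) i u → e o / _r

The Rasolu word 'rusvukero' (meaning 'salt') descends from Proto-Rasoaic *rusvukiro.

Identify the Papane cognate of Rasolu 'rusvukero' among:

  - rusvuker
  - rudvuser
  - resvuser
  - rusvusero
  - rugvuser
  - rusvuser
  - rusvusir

Papane: *rusvukiro
  rusvukiro → rusvusiro   [palatalisation]
  rusvusiro (rule 2 does not apply)
  rusvusiro → rusvusir   [apocope]
  rusvusir → rusvuser   [pre-rhotic lowering]
  giving Papane rusvuser.
Only 'rusvuser' matches the regular Papane development of *rusvukiro.

rusvuser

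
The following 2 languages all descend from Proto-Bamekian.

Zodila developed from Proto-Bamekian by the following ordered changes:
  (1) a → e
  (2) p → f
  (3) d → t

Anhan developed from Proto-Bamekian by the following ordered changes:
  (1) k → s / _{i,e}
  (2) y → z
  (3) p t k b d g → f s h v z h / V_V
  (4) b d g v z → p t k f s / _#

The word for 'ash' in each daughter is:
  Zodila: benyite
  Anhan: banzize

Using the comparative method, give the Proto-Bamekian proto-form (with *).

*banyide

Position 4: Zodila has y, Anhan has z. Zodila preserves y here (none of its changes turn any other segment into y), so the proto-segment is *y.
Position 2: Zodila has e, Anhan has a. Anhan preserves a here (none of its changes turn any other segment into a), so the proto-segment is *a.
Continuing position by position gives *banyide; check it forward:
Zodila: start from *banyide.
  rule 1 (vowel merger): banyide → benyide
  rule 2: no change — benyide
  rule 3 (unconditioned shift): benyide → benyite
  ⇒ Zodila benyite
Anhan: start from *banyide.
  rule 1: no change — banyide
  rule 2 (unconditioned shift): banyide → banzide
  rule 3 (intervocalic lenition): banzide → banzize
  rule 4: no change — banzize
  ⇒ Anhan banzize
No other proto-form is consistent with every reflex, so the reconstruction is *banyide.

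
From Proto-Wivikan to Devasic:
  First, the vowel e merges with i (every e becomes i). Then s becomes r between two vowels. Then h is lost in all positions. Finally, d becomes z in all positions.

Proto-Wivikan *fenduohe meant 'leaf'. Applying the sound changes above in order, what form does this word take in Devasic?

Devasic: *fenduohe
  fenduohe → finduohi   [vowel merger]
  finduohi (rule 2 does not apply)
  finduohi → finduoi   [h-loss]
  finduoi → finzuoi   [unconditioned shift]
  giving Devasic finzuoi.

finzuoi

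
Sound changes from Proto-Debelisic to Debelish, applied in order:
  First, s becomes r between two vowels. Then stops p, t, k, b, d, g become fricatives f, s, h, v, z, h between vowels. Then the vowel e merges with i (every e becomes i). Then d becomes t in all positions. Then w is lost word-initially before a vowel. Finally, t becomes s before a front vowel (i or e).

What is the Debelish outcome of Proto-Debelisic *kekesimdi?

Debelish: *kekesimdi
  kekesimdi → kekerimdi   [rhotacism]
  kekerimdi → keherimdi   [intervocalic lenition]
  keherimdi → kihirimdi   [vowel merger]
  kihirimdi → kihirimti   [unconditioned shift]
  kihirimti (rule 5 does not apply)
  kihirimti → kihirimsi   [palatalisation]
  giving Debelish kihirimsi.

kihirimsi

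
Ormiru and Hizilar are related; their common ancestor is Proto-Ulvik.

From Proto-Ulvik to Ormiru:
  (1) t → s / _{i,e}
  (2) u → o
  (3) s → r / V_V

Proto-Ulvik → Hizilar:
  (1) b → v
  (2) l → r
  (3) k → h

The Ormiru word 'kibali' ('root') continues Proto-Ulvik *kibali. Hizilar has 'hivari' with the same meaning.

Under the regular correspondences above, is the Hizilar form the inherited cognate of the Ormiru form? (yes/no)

yes

Derive the expected Hizilar reflex of *kibali:
Hizilar: start from *kibali.
  rule 1 (unconditioned shift): kibali → kivali
  rule 2 (unconditioned shift): kivali → kivari
  rule 3 (unconditioned shift): kivari → hivari
  ⇒ Hizilar hivari
Hizilar 'hivari' matches the regular reflex exactly, so the pair is cognate.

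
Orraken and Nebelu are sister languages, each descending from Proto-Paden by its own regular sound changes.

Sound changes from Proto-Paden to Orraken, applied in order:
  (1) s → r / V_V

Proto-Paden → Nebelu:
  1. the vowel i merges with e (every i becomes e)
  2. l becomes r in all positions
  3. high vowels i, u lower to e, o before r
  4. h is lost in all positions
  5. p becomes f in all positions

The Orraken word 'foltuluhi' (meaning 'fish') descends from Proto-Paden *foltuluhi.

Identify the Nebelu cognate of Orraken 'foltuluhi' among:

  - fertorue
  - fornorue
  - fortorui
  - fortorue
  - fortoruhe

fortorue

Nebelu: *foltuluhi
  foltuluhi → foltuluhe   [vowel merger]
  foltuluhe → forturuhe   [unconditioned shift]
  forturuhe → fortoruhe   [pre-rhotic lowering]
  fortoruhe → fortorue   [h-loss]
  fortorue (rule 5 does not apply)
  giving Nebelu fortorue.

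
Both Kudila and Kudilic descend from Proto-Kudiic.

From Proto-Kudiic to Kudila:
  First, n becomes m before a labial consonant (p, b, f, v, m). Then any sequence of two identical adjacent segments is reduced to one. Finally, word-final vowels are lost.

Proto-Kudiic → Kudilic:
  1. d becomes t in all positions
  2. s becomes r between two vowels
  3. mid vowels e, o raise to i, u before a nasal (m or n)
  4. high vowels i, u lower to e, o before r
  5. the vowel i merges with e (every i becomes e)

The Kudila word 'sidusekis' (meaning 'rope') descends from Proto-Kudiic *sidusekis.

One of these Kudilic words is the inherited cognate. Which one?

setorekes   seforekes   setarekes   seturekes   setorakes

setorekes

Kudilic: *sidusekis > situsekis > siturekis > sitorekis > setorekes  (by unconditioned shift, rhotacism, pre-rhotic lowering, vowel merger)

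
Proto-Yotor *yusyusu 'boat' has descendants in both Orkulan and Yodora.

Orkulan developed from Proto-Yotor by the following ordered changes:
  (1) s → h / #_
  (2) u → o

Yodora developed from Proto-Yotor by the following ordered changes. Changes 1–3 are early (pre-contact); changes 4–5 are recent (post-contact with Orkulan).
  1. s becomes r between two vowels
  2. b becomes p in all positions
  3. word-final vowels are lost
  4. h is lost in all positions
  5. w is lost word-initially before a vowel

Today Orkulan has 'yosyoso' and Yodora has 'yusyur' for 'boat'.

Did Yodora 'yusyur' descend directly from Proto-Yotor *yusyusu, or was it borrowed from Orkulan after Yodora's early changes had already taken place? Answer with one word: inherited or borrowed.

inherited

If inherited, *yusyusu would pass through all of Yodora's changes:
Yodora: *yusyusu
  yusyusu → yusyuru   [rhotacism]
  yusyuru (rule 2 does not apply)
  yusyuru → yusyur   [apocope]
  yusyur (rule 4 does not apply)
  yusyur (rule 5 does not apply)
  giving Yodora yusyur.
If borrowed from Orkulan 'yosyoso' after the early changes, it would undergo only the recent ones:
  rule 4 (h-loss): no change (yosyoso)
  rule 5 (glide loss): no change (yosyoso)
  ⇒ as a loan: yosyoso
Yodora 'yusyur' matches the inherited outcome exactly, so it is an inherited cognate, not a loan.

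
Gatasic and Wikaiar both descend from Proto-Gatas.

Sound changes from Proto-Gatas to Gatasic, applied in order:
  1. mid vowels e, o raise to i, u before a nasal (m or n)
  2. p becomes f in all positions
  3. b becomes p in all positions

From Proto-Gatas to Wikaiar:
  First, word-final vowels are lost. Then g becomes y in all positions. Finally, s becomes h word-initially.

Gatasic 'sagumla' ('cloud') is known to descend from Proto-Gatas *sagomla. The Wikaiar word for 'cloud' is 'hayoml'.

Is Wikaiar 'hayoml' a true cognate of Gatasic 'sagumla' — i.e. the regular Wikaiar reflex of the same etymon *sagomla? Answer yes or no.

yes

Derive the expected Wikaiar reflex of *sagomla:
Wikaiar: *sagomla
  sagomla → sagoml   [apocope]
  sagoml → sayoml   [unconditioned shift]
  sayoml → hayoml   [debuccalisation]
  giving Wikaiar hayoml.
Wikaiar 'hayoml' matches the regular reflex exactly, so the pair is cognate.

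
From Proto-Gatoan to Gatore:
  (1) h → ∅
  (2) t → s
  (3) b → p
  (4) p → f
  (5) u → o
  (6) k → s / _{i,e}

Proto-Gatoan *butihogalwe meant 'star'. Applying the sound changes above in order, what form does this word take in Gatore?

Gatore: *butihogalwe > butiogalwe > busiogalwe > pusiogalwe > fusiogalwe > fosiogalwe  (by h-loss, unconditioned shift, unconditioned shift, unconditioned shift, vowel merger)

fosiogalwe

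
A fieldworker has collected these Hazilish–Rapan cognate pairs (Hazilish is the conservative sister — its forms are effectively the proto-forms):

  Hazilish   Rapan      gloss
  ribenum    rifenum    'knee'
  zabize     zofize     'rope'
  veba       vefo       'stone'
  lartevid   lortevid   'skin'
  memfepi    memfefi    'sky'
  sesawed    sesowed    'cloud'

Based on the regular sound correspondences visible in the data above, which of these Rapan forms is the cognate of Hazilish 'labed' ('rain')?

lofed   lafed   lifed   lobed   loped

lofed

zabize ~ zofize — Hazilish a corresponds to Rapan o after a consonant, before a labial obstruent.
ribenum ~ rifenum — Hazilish b corresponds to Rapan f between vowels (before a front vowel).
Applying these to Hazilish 'labed':
  labed → lobed   (a→o after a consonant, before a labial obstruent)
  lobed → lofed   (b→f between vowels (before a front vowel))
So the Rapan cognate is 'lofed'.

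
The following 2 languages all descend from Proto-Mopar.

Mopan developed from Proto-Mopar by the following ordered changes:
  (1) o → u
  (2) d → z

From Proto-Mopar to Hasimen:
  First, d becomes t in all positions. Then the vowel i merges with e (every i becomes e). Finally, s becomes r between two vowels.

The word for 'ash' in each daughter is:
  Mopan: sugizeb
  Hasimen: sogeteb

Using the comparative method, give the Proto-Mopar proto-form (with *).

*sogideb

Position 5: Mopan has z, Hasimen has t. Taking the neighbouring segments as reconstructed: Mopan z could go back to *d or *z; Hasimen t could go back to *t or *d — the one source consistent with every daughter is *d.
Position 2: Mopan has u, Hasimen has o. Hasimen preserves o here (none of its changes turn any other segment into o), so the proto-segment is *o.
Verify the candidate proto-form against each daughter:
Mopan: *sogideb
  sogideb → sugideb   [vowel merger]
  sugideb → sugizeb   [unconditioned shift]
  giving Mopan sugizeb.
Hasimen: *sogideb
  sogideb → sogiteb   [unconditioned shift]
  sogiteb → sogeteb   [vowel merger]
  sogeteb (rule 3 does not apply)
  giving Hasimen sogeteb.
*sogideb is the unique common source.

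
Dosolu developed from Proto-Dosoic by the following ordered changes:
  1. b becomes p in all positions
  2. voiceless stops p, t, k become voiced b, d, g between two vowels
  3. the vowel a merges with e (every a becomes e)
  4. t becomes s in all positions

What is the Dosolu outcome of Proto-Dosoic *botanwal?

Dosolu: *botanwal > potanwal > podanwal > podenwel  (by unconditioned shift, intervocalic voicing, vowel merger)

podenwel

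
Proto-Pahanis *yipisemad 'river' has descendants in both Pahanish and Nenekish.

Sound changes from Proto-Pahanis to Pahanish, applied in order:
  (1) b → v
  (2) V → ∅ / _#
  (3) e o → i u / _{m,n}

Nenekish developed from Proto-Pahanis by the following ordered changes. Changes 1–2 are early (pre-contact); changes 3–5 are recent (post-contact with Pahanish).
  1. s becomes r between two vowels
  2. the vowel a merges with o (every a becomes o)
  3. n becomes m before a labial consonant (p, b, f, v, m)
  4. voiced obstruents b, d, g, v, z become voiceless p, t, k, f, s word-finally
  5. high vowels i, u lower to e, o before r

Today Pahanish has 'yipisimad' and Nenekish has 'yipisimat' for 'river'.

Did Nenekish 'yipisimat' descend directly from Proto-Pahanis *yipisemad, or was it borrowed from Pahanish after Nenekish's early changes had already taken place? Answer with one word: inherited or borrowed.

If inherited, *yipisemad would pass through all of Nenekish's changes:
Nenekish: start from *yipisemad.
  rule 1 (rhotacism): yipisemad → yipiremad
  rule 2 (vowel merger): yipiremad → yipiremod
  rule 3: no change — yipiremod
  rule 4 (final devoicing): yipiremod → yipiremot
  rule 5 (pre-rhotic lowering): yipiremot → yiperemot
  ⇒ Nenekish yiperemot
If borrowed from Pahanish 'yipisimad' after the early changes, it would undergo only the recent ones:
  rule 3 (nasal place assimilation): no change (yipisimad)
  rule 4 (final devoicing): yipisimad → yipisimat
  rule 5 (pre-rhotic lowering): no change (yipisimat)
  ⇒ as a loan: yipisimat
Nenekish 'yipisimat' matches the loan outcome 'yipisimat', not the inherited 'yiperemot' — it skipped the early Nenekish changes, so it was borrowed from Pahanish.

borrowed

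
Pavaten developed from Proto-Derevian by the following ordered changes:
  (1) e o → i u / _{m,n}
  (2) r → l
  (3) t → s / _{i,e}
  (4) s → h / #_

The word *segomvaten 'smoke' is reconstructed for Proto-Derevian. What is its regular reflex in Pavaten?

Pavaten: start from *segomvaten.
  rule 1 (pre-nasal raising): segomvaten → segumvatin
  rule 2: no change — segumvatin
  rule 3 (palatalisation): segumvatin → segumvasin
  rule 4 (debuccalisation): segumvasin → hegumvasin
  ⇒ Pavaten hegumvasin

hegumvasin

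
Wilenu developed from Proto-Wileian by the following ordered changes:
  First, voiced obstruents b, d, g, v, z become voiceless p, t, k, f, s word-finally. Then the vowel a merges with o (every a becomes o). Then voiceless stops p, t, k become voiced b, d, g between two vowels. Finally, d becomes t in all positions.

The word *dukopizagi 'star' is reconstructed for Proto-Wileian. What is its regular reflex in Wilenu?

tugobizogi

Wilenu: start from *dukopizagi.
  rule 1: no change — dukopizagi
  rule 2 (vowel merger): dukopizagi → dukopizogi
  rule 3 (intervocalic voicing): dukopizogi → dugobizogi
  rule 4 (unconditioned shift): dugobizogi → tugobizogi
  ⇒ Wilenu tugobizogi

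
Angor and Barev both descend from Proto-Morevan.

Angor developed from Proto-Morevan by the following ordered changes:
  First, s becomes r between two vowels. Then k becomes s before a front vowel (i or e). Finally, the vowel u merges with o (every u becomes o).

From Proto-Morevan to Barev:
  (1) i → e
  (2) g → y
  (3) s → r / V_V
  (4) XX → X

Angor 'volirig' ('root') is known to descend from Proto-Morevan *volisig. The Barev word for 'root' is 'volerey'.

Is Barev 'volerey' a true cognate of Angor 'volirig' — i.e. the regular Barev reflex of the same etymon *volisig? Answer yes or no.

yes

Derive the expected Barev reflex of *volisig:
Barev: *volisig
  volisig → voleseg   [vowel merger]
  voleseg → volesey   [unconditioned shift]
  volesey → volerey   [rhotacism]
  volerey (rule 4 does not apply)
  giving Barev volerey.
Barev 'volerey' matches the regular reflex exactly, so the pair is cognate.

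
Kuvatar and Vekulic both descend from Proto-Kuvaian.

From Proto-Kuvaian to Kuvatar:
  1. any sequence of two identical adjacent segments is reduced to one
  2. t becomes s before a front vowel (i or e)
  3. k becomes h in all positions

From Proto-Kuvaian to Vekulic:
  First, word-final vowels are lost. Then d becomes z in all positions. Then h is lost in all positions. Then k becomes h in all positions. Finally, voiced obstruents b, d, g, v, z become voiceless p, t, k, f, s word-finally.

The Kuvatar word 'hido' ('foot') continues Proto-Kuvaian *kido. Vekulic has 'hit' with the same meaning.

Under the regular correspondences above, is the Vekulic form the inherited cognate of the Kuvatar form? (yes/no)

Derive the expected Vekulic reflex of *kido:
Vekulic: *kido
  kido → kid   [apocope]
  kid → kiz   [unconditioned shift]
  kiz (rule 3 does not apply)
  kiz → hiz   [unconditioned shift]
  hiz → his   [final devoicing]
  giving Vekulic his.
The regular Vekulic reflex would be 'his', but the attested form is 'hit'. The correspondence is irregular, so they are not cognates (the Vekulic form has a different source).

no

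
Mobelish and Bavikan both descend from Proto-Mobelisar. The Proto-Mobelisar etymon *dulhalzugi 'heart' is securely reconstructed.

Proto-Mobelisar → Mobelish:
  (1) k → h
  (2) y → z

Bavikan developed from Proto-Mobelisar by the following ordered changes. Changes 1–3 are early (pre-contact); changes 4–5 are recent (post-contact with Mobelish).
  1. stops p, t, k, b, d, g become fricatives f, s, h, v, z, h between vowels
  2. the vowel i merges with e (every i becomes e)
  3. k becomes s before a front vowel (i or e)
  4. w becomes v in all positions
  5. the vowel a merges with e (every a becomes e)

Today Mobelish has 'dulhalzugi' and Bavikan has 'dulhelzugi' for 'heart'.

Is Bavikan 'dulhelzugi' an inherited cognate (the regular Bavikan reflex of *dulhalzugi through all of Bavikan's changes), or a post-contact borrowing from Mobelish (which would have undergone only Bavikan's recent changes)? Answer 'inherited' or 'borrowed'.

borrowed

If inherited, *dulhalzugi would pass through all of Bavikan's changes:
Bavikan: *dulhalzugi > dulhalzuhi > dulhalzuhe > dulhelzuhe  (by intervocalic lenition, vowel merger, vowel merger)
If borrowed from Mobelish 'dulhalzugi' after the early changes, it would undergo only the recent ones:
  rule 4 (unconditioned shift): no change (dulhalzugi)
  rule 5 (vowel merger): dulhalzugi → dulhelzugi
  ⇒ as a loan: dulhelzugi
Bavikan 'dulhelzugi' matches the loan outcome 'dulhelzugi', not the inherited 'dulhelzuhe' — it skipped the early Bavikan changes, so it was borrowed from Mobelish.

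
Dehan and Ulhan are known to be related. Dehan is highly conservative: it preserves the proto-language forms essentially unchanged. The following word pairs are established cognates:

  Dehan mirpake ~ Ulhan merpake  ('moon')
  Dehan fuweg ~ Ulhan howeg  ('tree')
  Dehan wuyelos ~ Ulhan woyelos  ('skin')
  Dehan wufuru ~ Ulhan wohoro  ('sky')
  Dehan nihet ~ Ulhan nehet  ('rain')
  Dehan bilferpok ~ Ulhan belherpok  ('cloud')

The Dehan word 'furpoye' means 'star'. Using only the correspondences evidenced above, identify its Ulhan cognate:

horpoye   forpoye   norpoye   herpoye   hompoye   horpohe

fuweg ~ howeg — Dehan f corresponds to Ulhan h word-initially before a back vowel.
wufuru ~ wohoro — Dehan u corresponds to Ulhan o after a consonant, before r.
Applying these to Dehan 'furpoye':
  furpoye → hurpoye   (f→h word-initially before a back vowel)
  hurpoye → horpoye   (u→o after a consonant, before r)
So the Ulhan cognate is 'horpoye'.

horpoye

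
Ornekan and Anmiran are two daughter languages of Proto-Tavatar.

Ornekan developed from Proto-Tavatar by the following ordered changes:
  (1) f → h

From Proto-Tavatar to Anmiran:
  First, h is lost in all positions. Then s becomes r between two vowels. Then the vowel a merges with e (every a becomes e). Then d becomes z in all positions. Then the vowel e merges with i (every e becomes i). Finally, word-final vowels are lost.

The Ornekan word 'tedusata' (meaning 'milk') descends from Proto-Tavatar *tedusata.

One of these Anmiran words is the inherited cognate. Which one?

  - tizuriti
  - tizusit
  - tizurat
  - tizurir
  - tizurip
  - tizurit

Anmiran: start from *tedusata.
  rule 1: no change — tedusata
  rule 2 (rhotacism): tedusata → tedurata
  rule 3 (vowel merger): tedurata → tedurete
  rule 4 (unconditioned shift): tedurete → tezurete
  rule 5 (vowel merger): tezurete → tizuriti
  rule 6 (apocope): tizuriti → tizurit
  ⇒ Anmiran tizurit
Among the options, 'tizurit' alone shows every Anmiran change applied in order.

tizurit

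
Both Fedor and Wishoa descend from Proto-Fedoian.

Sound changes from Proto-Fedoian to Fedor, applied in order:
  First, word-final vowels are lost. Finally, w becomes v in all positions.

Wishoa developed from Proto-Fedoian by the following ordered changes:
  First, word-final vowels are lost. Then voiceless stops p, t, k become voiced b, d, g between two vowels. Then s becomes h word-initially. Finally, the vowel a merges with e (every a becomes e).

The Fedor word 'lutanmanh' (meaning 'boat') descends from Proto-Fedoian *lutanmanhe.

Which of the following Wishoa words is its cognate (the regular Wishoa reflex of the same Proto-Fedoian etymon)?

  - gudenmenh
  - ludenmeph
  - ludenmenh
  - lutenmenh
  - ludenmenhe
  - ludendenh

Wishoa: *lutanmanhe > lutanmanh > ludanmanh > ludenmenh  (by apocope, intervocalic voicing, vowel merger)
Among the options, 'ludenmenh' alone shows every Wishoa change applied in order.

ludenmenh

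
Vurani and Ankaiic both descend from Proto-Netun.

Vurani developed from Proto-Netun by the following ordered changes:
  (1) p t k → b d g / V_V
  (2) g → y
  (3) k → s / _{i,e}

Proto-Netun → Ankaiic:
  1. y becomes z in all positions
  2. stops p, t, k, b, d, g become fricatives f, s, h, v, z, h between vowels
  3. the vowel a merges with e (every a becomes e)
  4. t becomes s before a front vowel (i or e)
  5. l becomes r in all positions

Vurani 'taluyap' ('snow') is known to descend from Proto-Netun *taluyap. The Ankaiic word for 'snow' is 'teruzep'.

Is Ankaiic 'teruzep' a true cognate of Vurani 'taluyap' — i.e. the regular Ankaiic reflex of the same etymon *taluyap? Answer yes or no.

Derive the expected Ankaiic reflex of *taluyap:
Ankaiic: *taluyap > taluzap > teluzep > seluzep > seruzep  (by unconditioned shift, vowel merger, palatalisation, unconditioned shift)
The regular Ankaiic reflex would be 'seruzep', but the attested form is 'teruzep'. The correspondence is irregular, so they are not cognates (the Ankaiic form has a different source).

no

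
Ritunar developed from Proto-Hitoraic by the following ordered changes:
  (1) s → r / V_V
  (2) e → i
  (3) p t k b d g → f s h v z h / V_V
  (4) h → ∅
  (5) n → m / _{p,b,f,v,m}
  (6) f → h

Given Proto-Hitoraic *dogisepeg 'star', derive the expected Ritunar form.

doirihig

Ritunar: start from *dogisepeg.
  rule 1 (rhotacism): dogisepeg → dogirepeg
  rule 2 (vowel merger): dogirepeg → dogiripig
  rule 3 (intervocalic lenition): dogiripig → dohirifig
  rule 4 (h-loss): dohirifig → doirifig
  rule 5: no change — doirifig
  rule 6 (unconditioned shift): doirifig → doirihig
  ⇒ Ritunar doirihig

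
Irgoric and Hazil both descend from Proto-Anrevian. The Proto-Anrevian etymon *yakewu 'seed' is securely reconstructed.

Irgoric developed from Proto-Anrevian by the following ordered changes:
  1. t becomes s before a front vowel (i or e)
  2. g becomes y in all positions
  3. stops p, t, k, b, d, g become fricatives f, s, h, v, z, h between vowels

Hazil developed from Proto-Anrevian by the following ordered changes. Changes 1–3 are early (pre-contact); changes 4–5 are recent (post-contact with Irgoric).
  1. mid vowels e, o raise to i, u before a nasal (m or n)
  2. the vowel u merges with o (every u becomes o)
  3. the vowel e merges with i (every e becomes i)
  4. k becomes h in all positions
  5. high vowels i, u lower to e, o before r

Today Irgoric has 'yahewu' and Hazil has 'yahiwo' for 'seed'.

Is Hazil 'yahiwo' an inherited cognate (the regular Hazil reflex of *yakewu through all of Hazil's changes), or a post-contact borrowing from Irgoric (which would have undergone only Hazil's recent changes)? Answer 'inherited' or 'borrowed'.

If inherited, *yakewu would pass through all of Hazil's changes:
Hazil: start from *yakewu.
  rule 1: no change — yakewu
  rule 2 (vowel merger): yakewu → yakewo
  rule 3 (vowel merger): yakewo → yakiwo
  rule 4 (unconditioned shift): yakiwo → yahiwo
  rule 5: no change — yahiwo
  ⇒ Hazil yahiwo
If borrowed from Irgoric 'yahewu' after the early changes, it would undergo only the recent ones:
  rule 4 (unconditioned shift): no change (yahewu)
  rule 5 (pre-rhotic lowering): no change (yahewu)
  ⇒ as a loan: yahewu
Hazil 'yahiwo' matches the inherited outcome exactly, so it is an inherited cognate, not a loan.

inherited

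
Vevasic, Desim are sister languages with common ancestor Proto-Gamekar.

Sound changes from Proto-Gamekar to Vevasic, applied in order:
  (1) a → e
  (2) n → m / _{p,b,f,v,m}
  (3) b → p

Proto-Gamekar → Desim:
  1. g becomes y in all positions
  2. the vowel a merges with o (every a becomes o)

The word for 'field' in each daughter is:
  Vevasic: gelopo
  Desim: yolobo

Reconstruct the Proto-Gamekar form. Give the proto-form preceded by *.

*galobo

Position 1: Vevasic has g, Desim has y. Vevasic preserves g here (none of its changes turn any other segment into g), so the proto-segment is *g.
Position 5: Vevasic has p, Desim has b. Desim preserves b here (none of its changes turn any other segment into b), so the proto-segment is *b.
Position 2: Vevasic has e, Desim has o. Taking the neighbouring segments as reconstructed: Vevasic e could go back to *a or *e; Desim o could go back to *a or *o — the one source consistent with every daughter is *a.
Continuing position by position gives *galobo; check it forward:
Vevasic: *galobo
  galobo → gelobo   [vowel merger]
  gelobo (rule 2 does not apply)
  gelobo → gelopo   [unconditioned shift]
  giving Vevasic gelopo.
Desim: *galobo > yalobo > yolobo  (by unconditioned shift, vowel merger)
No other proto-form is consistent with every reflex, so the reconstruction is *galobo.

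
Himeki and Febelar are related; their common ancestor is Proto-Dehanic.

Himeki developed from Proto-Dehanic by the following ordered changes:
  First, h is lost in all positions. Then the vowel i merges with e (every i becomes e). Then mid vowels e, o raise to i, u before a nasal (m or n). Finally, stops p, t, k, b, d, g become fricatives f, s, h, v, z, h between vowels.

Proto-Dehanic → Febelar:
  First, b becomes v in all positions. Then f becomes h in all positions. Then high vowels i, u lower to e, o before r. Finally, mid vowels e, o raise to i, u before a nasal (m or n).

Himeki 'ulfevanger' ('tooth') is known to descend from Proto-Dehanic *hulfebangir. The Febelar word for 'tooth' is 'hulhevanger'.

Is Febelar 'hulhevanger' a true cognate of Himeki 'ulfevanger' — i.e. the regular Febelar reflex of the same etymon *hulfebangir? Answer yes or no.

yes

Derive the expected Febelar reflex of *hulfebangir:
Febelar: start from *hulfebangir.
  rule 1 (unconditioned shift): hulfebangir → hulfevangir
  rule 2 (unconditioned shift): hulfevangir → hulhevangir
  rule 3 (pre-rhotic lowering): hulhevangir → hulhevanger
  rule 4: no change — hulhevanger
  ⇒ Febelar hulhevanger
Febelar 'hulhevanger' matches the regular reflex exactly, so the pair is cognate.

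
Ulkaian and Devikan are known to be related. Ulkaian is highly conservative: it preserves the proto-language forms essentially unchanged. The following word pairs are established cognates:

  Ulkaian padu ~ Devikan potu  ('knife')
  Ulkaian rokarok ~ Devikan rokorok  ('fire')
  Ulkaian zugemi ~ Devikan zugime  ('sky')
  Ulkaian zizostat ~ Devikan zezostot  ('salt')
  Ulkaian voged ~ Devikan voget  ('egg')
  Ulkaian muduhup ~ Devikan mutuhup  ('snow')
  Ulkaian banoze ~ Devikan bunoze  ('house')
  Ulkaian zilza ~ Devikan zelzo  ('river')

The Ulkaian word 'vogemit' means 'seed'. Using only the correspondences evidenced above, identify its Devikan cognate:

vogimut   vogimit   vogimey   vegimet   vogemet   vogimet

vogimet

zugemi ~ zugime — Ulkaian e corresponds to Devikan i after a consonant, before a nasal.
zizostat ~ zezostot, zilza ~ zelzo — Ulkaian i corresponds to Devikan e after a consonant, before a consonant other than r, m, n, p, b, f, v.
Applying these to Ulkaian 'vogemit':
  vogemit → vogimit   (e→i after a consonant, before a nasal)
  vogimit → vogimet   (i→e after a consonant, before a consonant other than r, m, n, p, b, f, v)
So the Devikan cognate is 'vogimet'.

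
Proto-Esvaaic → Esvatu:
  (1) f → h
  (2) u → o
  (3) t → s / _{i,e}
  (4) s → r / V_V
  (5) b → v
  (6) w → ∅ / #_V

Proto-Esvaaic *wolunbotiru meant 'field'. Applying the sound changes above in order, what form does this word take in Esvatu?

olonvoriro

Esvatu: *wolunbotiru > wolonbotiro > wolonbosiro > wolonboriro > wolonvoriro > olonvoriro  (by vowel merger, palatalisation, rhotacism, unconditioned shift, glide loss)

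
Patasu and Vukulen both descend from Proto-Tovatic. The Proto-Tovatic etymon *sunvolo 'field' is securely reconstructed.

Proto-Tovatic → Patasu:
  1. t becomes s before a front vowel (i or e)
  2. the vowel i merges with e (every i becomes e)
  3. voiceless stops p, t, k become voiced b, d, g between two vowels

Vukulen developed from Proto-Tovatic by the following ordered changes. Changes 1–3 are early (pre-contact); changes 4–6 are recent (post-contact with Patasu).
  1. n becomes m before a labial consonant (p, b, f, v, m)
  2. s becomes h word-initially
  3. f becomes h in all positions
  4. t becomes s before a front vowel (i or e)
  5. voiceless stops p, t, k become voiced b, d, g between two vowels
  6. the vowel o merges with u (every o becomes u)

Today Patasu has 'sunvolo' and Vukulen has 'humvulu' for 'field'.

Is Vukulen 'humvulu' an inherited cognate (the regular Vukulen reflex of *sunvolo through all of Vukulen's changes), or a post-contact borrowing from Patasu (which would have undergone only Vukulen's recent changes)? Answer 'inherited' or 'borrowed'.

If inherited, *sunvolo would pass through all of Vukulen's changes:
Vukulen: start from *sunvolo.
  rule 1 (nasal place assimilation): sunvolo → sumvolo
  rule 2 (debuccalisation): sumvolo → humvolo
  rule 3: no change — humvolo
  rule 4: no change — humvolo
  rule 5: no change — humvolo
  rule 6 (vowel merger): humvolo → humvulu
  ⇒ Vukulen humvulu
If borrowed from Patasu 'sunvolo' after the early changes, it would undergo only the recent ones:
  rule 4 (palatalisation): no change (sunvolo)
  rule 5 (intervocalic voicing): no change (sunvolo)
  rule 6 (vowel merger): sunvolo → sunvulu
  ⇒ as a loan: sunvulu
Vukulen 'humvulu' matches the inherited outcome exactly, so it is an inherited cognate, not a loan.

inherited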